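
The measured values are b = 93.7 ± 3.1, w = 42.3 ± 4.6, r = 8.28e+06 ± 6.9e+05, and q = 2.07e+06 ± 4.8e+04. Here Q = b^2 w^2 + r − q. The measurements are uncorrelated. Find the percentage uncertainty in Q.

Let p = b^2·w^2 = 1.57e+07. δp/p = √((2·δb/b)² + (2·δw/w)²) = √(0.00438 + 0.0473) = 0.227, so δp = 3.57e+06.
Q = p + r − q: δQ = √(δp² + δr² + δq²) = √(1.28e+13 + 4.76e+11 + 2.3e+09) = 3.64e+06
Q = 2.19e+07, so δQ/Q = 3.64e+06/2.19e+07 = 0.166.

16.6%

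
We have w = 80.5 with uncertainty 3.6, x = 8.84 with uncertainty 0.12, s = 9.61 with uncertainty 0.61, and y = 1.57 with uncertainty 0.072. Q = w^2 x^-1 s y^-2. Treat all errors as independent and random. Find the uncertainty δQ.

410

Products/powers → add relative errors in quadrature, weighted by exponent:
  (2·δw/w)² = (2×0.0447)² = 0.00800;  (-1·δx/x)² = (-1×0.0136)² = 0.000184;  (1·δs/s)² = (1×0.0635)² = 0.00403;  (-2·δy/y)² = (-2×0.0459)² = 0.00841
δQ/Q = √(0.0206) = 0.144
Q = 2860, so δQ = 0.144 × 2860 = 410.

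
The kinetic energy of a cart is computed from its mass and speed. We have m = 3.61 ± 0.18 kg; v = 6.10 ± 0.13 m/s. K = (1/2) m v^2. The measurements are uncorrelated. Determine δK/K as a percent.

Relative error in a monomial: (δK/K)² = Σ (nᵢ · δxᵢ/xᵢ)².
  (1·δm/m)² = (1×0.0499)² = 0.00249;  (2·δv/v)² = (2×0.0213)² = 0.00182
δK/K = √(0.00430) = 0.0656

6.56%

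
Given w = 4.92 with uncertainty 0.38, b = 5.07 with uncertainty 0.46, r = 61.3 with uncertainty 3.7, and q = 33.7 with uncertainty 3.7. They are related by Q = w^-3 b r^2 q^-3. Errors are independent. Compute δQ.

Each factor contributes (exponent × relative error)² to (δQ/Q)²:
  (-3·δw/w)² = (-3×0.0772)² = 0.0537;  (1·δb/b)² = (1×0.0907)² = 0.00823;  (2·δr/r)² = (2×0.0604)² = 0.0146;  (-3·δq/q)² = (-3×0.110)² = 0.108
δQ/Q = √(0.185) = 0.430
Q = 0.00418, so δQ = 0.430 × 0.00418 = 0.00180.

0.00180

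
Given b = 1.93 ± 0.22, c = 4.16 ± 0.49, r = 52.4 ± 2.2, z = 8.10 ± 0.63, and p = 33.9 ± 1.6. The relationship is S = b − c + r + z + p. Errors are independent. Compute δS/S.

0.0309

S is a linear combination, so absolute uncertainties add in quadrature:
  (δb)² = 0.0484;  (δc)² = 0.240;  (δr)² = 4.84;  (δz)² = 0.397;  (δp)² = 2.56
δS = √(8.09) = 2.84
S = 92.2, so δS/S = 2.84/92.2 = 0.0309.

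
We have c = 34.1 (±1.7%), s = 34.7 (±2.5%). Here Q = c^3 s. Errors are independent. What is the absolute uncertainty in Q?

Since Q is a product/quotient, work with relative uncertainties:
  (3·δc/c)² = (3×0.0170)² = 0.00260;  (1·δs/s)² = (1×0.0250)² = 0.000625
δQ/Q = √(0.00323) = 0.0568
Q = 1.38e+06, so δQ = 0.0568 × 1.38e+06 = 78100.

78100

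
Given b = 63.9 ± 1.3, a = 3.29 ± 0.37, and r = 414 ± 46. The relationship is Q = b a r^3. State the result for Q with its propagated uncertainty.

Relative error in a monomial: (δQ/Q)² = Σ (nᵢ · δxᵢ/xᵢ)².
  (1·δb/b)² = (1×0.0203)² = 0.000414;  (1·δa/a)² = (1×0.112)² = 0.0126;  (3·δr/r)² = (3×0.111)² = 0.111
δQ/Q = √(0.124) = 0.352
Q = 1.49e+10, so δQ = 0.352 × 1.49e+10 = 5.26e+09.

(1.49 ± 0.526) × 10^10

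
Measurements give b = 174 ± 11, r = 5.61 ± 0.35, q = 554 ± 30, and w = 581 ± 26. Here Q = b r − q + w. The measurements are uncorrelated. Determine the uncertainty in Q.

95.4

Let p = b·r = 976. δp/p = √((1·δb/b)² + (1·δr/r)²) = √(0.00400 + 0.00389) = 0.0888, so δp = 86.7.
Q = p − q + w: δQ = √(δp² + δq² + δw²) = √(7520 + 900 + 676) = 95.4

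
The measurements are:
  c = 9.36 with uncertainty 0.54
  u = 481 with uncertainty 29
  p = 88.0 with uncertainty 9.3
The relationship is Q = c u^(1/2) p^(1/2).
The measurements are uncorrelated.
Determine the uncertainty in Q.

161

Q is a product of powers, so relative uncertainties combine in quadrature:
  (1·δc/c)² = (1×0.0577)² = 0.00333;  (½·δu/u)² = (0.5×0.0603)² = 0.000909;  (½·δp/p)² = (0.5×0.106)² = 0.00279
δQ/Q = √(0.00703) = 0.0838
Q = 1930, so δQ = 0.0838 × 1930 = 161.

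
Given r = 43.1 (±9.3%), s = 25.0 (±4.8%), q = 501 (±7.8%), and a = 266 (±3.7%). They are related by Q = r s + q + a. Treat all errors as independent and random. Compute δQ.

Let p = r·s = 1080. δp/p = √((1·δr/r)² + (1·δs/s)²) = √(0.00865 + 0.00230) = 0.105, so δp = 113.
Q = p + q + a: δQ = √(δp² + δq² + δa²) = √(12700 + 1530 + 96.9) = 120

120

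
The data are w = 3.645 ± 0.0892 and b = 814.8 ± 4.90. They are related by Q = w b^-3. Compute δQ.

2.05e-10

Q is a product of powers, so relative uncertainties combine in quadrature:
  (1·δw/w)² = (1×0.0245)² = 0.000599;  (-3·δb/b)² = (-3×0.00601)² = 0.000325
δQ/Q = √(0.000924) = 0.0304
Q = 6.738e-09, so δQ = 0.0304 × 6.738e-09 = 2.05e-10.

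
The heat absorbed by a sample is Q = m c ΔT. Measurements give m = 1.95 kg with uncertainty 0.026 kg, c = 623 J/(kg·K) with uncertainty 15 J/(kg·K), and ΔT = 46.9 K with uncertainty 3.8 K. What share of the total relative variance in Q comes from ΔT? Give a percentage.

(δQ/Q)² = (1·δm/m)² + (1·δc/c)² + (1·δΔT/ΔT)²
  m term: (1×0.0133)² = 0.000178
  c term: (1×0.0241)² = 0.000580
  ΔT term: (1×0.0810)² = 0.00656
Total = 0.00732. Share from ΔT = 0.00656/0.00732 = 0.897.

89.7%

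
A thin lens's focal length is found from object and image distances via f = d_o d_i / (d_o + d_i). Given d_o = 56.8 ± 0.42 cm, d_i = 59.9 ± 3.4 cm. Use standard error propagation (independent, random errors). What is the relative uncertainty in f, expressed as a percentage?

2.79%

∂f/∂d_o = (d_i/(d_o+d_i))² = 0.263;  ∂f/∂d_i = (d_o/(d_o+d_i))² = 0.237
δf = √((∂f/∂d_o · δd_o)² + (∂f/∂d_i · δd_i)²) = √(0.0122 + 0.649) = 0.813 cm
f = 29.2 cm, so δf/f = 0.813/29.2 = 0.0279.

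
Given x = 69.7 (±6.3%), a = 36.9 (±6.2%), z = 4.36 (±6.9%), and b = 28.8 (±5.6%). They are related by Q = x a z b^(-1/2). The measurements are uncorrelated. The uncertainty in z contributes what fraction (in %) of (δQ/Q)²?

35.6%

(δQ/Q)² = (1·δx/x)² + (1·δa/a)² + (1·δz/z)² + (−½·δb/b)²
  x term: (1×0.0630)² = 0.00397
  a term: (1×0.0620)² = 0.00384
  z term: (1×0.0690)² = 0.00476
  b term: (-0.5×0.0560)² = 0.000784
Total = 0.0134. Share from z = 0.00476/0.0134 = 0.356.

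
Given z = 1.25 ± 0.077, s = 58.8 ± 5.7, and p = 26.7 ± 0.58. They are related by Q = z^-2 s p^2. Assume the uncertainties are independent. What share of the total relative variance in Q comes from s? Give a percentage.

(δQ/Q)² = (-2·δz/z)² + (1·δs/s)² + (2·δp/p)²
  z term: (-2×0.0616)² = 0.0152
  s term: (1×0.0969)² = 0.00940
  p term: (2×0.0217)² = 0.00189
Total = 0.0265. Share from s = 0.00940/0.0265 = 0.355.

35.5%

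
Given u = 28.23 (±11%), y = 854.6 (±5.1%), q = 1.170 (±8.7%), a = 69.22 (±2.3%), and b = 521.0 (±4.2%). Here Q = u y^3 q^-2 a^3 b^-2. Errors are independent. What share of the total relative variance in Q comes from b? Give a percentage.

9.09%

(δQ/Q)² = (1·δu/u)² + (3·δy/y)² + (-2·δq/q)² + (3·δa/a)² + (-2·δb/b)²
  u term: (1×0.110)² = 0.0121
  y term: (3×0.0510)² = 0.0234
  q term: (-2×0.0870)² = 0.0303
  a term: (3×0.0230)² = 0.00476
  b term: (-2×0.0420)² = 0.00706
Total = 0.0776. Share from b = 0.00706/0.0776 = 0.0909.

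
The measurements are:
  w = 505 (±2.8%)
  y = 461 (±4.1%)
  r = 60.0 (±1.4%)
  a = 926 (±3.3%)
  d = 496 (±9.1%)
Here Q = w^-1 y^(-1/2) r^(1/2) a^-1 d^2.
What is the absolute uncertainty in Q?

Relative error in a monomial: (δQ/Q)² = Σ (nᵢ · δxᵢ/xᵢ)².
  (-1·δw/w)² = (-1×0.0280)² = 0.000784;  (−½·δy/y)² = (-0.5×0.0410)² = 0.000420;  (½·δr/r)² = (0.5×0.0140)² = 4.9e-05;  (-1·δa/a)² = (-1×0.0330)² = 0.00109;  (2·δd/d)² = (2×0.0910)² = 0.0331
δQ/Q = √(0.0355) = 0.188
Q = 0.190, so δQ = 0.188 × 0.190 = 0.0357.

0.0357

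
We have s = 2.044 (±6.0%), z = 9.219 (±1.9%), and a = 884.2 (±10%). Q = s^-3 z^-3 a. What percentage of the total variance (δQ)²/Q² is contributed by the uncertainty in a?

(δQ/Q)² = (-3·δs/s)² + (-3·δz/z)² + (1·δa/a)²
  s term: (-3×0.0600)² = 0.0324
  z term: (-3×0.0190)² = 0.00325
  a term: (1×0.100)² = 0.0100
Total = 0.0456. Share from a = 0.0100/0.0456 = 0.219.

21.9%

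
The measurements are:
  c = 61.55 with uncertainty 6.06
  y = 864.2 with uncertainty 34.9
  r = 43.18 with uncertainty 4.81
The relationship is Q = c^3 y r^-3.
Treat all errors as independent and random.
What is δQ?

1120

Since Q is a product/quotient, work with relative uncertainties:
  (3·δc/c)² = (3×0.0985)² = 0.0872;  (1·δy/y)² = (1×0.0404)² = 0.00163;  (-3·δr/r)² = (-3×0.111)² = 0.112
δQ/Q = √(0.201) = 0.448
Q = 2503, so δQ = 0.448 × 2503 = 1120.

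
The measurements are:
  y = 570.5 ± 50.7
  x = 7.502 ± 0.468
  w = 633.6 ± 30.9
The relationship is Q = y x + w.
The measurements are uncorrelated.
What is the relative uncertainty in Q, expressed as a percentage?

Let p = y·x = 4280. δp/p = √((1·δy/y)² + (1·δx/x)²) = √(0.00790 + 0.00389) = 0.109, so δp = 465.
Q = p + w: δQ = √(δp² + δw²) = √(2.16e+05 + 955) = 466
Q = 4913, so δQ/Q = 466/4913 = 0.0948.

9.48%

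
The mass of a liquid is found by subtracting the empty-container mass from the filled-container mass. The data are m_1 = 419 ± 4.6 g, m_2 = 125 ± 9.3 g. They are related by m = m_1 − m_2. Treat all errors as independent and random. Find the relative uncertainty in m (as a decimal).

0.0353

Sums and differences: (δm)² = Σ (cᵢ δxᵢ)².
  (δm_1)² = 21.2;  (δm_2)² = 86.5
δm = √(108) = 10.4 g
m = 294 g, so δm/m = 10.4/294 = 0.0353.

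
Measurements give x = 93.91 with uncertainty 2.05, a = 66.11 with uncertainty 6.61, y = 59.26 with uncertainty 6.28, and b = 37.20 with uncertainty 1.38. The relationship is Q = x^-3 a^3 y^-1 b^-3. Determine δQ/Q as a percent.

For a monomial Q ∝ x^-3, a^3, y^-1, b^-3, fractional errors add in quadrature:
  (-3·δx/x)² = (-3×0.0218)² = 0.00429;  (3·δa/a)² = (3×0.1000)² = 0.0900;  (-1·δy/y)² = (-1×0.106)² = 0.0112;  (-3·δb/b)² = (-3×0.0371)² = 0.0124
δQ/Q = √(0.118) = 0.343

34.3%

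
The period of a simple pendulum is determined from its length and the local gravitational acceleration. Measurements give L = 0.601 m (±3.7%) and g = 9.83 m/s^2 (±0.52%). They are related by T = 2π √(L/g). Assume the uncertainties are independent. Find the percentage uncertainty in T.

Since T is a product/quotient, work with relative uncertainties:
  (½·δL/L)² = (0.5×0.0370)² = 0.000342;  (−½·δg/g)² = (-0.5×0.00520)² = 6.76e-06
δT/T = √(0.000349) = 0.0187

1.87%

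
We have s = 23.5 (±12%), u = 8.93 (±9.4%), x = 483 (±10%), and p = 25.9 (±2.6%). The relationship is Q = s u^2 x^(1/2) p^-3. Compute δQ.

0.573

Relative error in a monomial: (δQ/Q)² = Σ (nᵢ · δxᵢ/xᵢ)².
  (1·δs/s)² = (1×0.120)² = 0.0144;  (2·δu/u)² = (2×0.0940)² = 0.0353;  (½·δx/x)² = (0.5×0.100)² = 0.00250;  (-3·δp/p)² = (-3×0.0260)² = 0.00608
δQ/Q = √(0.0583) = 0.242
Q = 2.37, so δQ = 0.242 × 2.37 = 0.573.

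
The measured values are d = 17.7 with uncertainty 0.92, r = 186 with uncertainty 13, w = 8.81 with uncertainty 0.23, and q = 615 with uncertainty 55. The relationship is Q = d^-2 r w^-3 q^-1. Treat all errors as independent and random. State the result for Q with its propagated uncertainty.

(1.41 ± 0.244) × 10^-6

Relative error in a monomial: (δQ/Q)² = Σ (nᵢ · δxᵢ/xᵢ)².
  (-2·δd/d)² = (-2×0.0520)² = 0.0108;  (1·δr/r)² = (1×0.0699)² = 0.00488;  (-3·δw/w)² = (-3×0.0261)² = 0.00613;  (-1·δq/q)² = (-1×0.0894)² = 0.00800
δQ/Q = √(0.0298) = 0.173
Q = 1.41e-06, so δQ = 0.173 × 1.41e-06 = 2.44e-07.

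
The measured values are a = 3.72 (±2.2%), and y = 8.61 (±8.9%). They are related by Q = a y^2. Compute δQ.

Products/powers → add relative errors in quadrature, weighted by exponent:
  (1·δa/a)² = (1×0.0220)² = 0.000484;  (2·δy/y)² = (2×0.0890)² = 0.0317
δQ/Q = √(0.0322) = 0.179
Q = 276, so δQ = 0.179 × 276 = 49.5.

49.5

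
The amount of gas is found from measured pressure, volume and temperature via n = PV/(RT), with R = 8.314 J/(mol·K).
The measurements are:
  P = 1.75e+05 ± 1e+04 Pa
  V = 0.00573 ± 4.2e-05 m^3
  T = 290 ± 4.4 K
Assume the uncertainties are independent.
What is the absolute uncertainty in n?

0.0248 mol

n is a product of powers, so relative uncertainties combine in quadrature:
  (1·δP/P)² = (1×0.0571)² = 0.00327;  (1·δV/V)² = (1×0.00733)² = 5.37e-05;  (-1·δT/T)² = (-1×0.0152)² = 0.000230
δn/n = √(0.00355) = 0.0596
n = 0.416 mol, so δn = 0.0596 × 0.416 = 0.0248 mol.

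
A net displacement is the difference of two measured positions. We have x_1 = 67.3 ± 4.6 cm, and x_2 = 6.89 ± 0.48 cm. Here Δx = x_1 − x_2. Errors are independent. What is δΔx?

4.62 cm

Sums and differences: (δΔx)² = Σ (cᵢ δxᵢ)².
  (δx_1)² = 21.2;  (δx_2)² = 0.230
δΔx = √(21.4) = 4.62 cm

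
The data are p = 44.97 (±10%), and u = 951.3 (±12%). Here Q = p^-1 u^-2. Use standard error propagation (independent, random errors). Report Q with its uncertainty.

For a monomial Q ∝ p^-1, u^-2, fractional errors add in quadrature:
  (-1·δp/p)² = (-1×0.100)² = 0.0100;  (-2·δu/u)² = (-2×0.120)² = 0.0576
δQ/Q = √(0.0676) = 0.260
Q = 2.457e-08, so δQ = 0.260 × 2.457e-08 = 6.39e-09.

(2.457 ± 0.639) × 10^-8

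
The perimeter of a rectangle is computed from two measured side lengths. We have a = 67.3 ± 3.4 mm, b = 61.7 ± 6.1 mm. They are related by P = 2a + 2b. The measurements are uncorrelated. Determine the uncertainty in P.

14.0 mm

For a sum/difference, combine absolute errors in quadrature:
  (2·δa)² = 46.2;  (2·δb)² = 149
δP = √(195) = 14.0 mm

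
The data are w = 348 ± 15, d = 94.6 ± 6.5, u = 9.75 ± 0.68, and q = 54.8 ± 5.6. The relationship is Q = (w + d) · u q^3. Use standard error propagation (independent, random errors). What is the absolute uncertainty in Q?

Let h = w + d = 443. δh = √(δw² + δd²) = √(225 + 42.2) = 16.3, so δh/h = 0.0369.
Q is then a monomial in h, u, q:
δQ/Q = √((δh/h)² + (1·δu/u)² + (3·δq/q)²) = √(0.00136 + 0.00486 + 0.0940) = 0.317
Q = 7.1e+08, so δQ = 0.317 × 7.1e+08 = 2.25e+08.

2.25e+08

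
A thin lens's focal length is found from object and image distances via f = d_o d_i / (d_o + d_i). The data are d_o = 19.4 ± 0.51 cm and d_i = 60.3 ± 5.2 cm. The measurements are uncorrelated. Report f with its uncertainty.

14.7 ± 0.424 cm

∂f/∂d_o = (d_i/(d_o+d_i))² = 0.572;  ∂f/∂d_i = (d_o/(d_o+d_i))² = 0.0592
δf = √((∂f/∂d_o · δd_o)² + (∂f/∂d_i · δd_i)²) = √(0.0852 + 0.0949) = 0.424 cm
f = 14.7 cm.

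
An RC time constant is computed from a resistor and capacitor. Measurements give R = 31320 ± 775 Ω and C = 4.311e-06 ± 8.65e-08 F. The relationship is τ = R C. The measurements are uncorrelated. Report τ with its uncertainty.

0.1350 ± 0.00430 s

τ is a product of powers, so relative uncertainties combine in quadrature:
  (1·δR/R)² = (1×0.0247)² = 0.000612;  (1·δC/C)² = (1×0.0201)² = 0.000403
δτ/τ = √(0.00101) = 0.0319
τ = 0.1350 s, so δτ = 0.0319 × 0.1350 = 0.00430 s.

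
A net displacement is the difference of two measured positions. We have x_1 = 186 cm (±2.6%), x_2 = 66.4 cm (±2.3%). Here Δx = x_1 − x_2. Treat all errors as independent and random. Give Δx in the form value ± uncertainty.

120 ± 5.07 cm

For a sum/difference, combine absolute errors in quadrature:
  (δx_1)² = 23.4;  (δx_2)² = 2.33
δΔx = √(25.7) = 5.07 cm
Δx = 120 cm.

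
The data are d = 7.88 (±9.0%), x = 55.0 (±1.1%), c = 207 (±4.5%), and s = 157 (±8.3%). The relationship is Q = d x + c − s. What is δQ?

42.4

Let p = d·x = 433. δp/p = √((1·δd/d)² + (1·δx/x)²) = √(0.00810 + 0.000121) = 0.0907, so δp = 39.3.
Q = p + c − s: δQ = √(δp² + δc² + δs²) = √(1540 + 86.8 + 170) = 42.4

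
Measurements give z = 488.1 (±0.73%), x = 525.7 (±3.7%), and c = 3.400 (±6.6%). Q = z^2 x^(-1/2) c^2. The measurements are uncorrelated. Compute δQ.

Each factor contributes (exponent × relative error)² to (δQ/Q)²:
  (2·δz/z)² = (2×0.00730)² = 0.000213;  (−½·δx/x)² = (-0.5×0.0370)² = 0.000342;  (2·δc/c)² = (2×0.0660)² = 0.0174
δQ/Q = √(0.0180) = 0.134
Q = 120100, so δQ = 0.134 × 120100 = 16100.

16100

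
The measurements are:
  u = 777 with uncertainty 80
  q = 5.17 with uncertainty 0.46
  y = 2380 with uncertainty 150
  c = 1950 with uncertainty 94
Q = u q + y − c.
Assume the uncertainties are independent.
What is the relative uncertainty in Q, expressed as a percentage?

12.9%

Let p = u·q = 4020. δp/p = √((1·δu/u)² + (1·δq/q)²) = √(0.0106 + 0.00792) = 0.136, so δp = 547.
Q = p + y − c: δQ = √(δp² + δy² + δc²) = √(2.99e+05 + 22500 + 8840) = 575
Q = 4450, so δQ/Q = 575/4450 = 0.129.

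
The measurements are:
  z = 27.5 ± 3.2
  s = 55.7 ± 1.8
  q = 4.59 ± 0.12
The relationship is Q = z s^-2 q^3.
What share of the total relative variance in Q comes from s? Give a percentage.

(δQ/Q)² = (1·δz/z)² + (-2·δs/s)² + (3·δq/q)²
  z term: (1×0.116)² = 0.0135
  s term: (-2×0.0323)² = 0.00418
  q term: (3×0.0261)² = 0.00615
Total = 0.0239. Share from s = 0.00418/0.0239 = 0.175.

17.5%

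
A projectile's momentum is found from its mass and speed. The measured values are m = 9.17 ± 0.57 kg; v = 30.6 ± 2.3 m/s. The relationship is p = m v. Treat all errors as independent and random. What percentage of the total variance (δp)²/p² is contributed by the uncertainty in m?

40.6%

(δp/p)² = (1·δm/m)² + (1·δv/v)²
  m term: (1×0.0622)² = 0.00386
  v term: (1×0.0752)² = 0.00565
Total = 0.00951. Share from m = 0.00386/0.00951 = 0.406.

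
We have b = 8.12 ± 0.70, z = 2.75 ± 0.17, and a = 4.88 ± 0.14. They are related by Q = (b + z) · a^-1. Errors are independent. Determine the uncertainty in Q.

Let u = b + z = 10.9. δu = √(δb² + δz²) = √(0.490 + 0.0289) = 0.720, so δu/u = 0.0663.
Q is then a monomial in u, a:
δQ/Q = √((δu/u)² + (-1·δa/a)²) = √(0.00439 + 0.000823) = 0.0722
Q = 2.23, so δQ = 0.0722 × 2.23 = 0.161.

0.161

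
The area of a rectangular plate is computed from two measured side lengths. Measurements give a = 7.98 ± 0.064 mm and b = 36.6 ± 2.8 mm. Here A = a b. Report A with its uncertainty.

A is a product of powers, so relative uncertainties combine in quadrature:
  (1·δa/a)² = (1×0.00802)² = 6.43e-05;  (1·δb/b)² = (1×0.0765)² = 0.00585
δA/A = √(0.00592) = 0.0769
A = 292 mm^2, so δA = 0.0769 × 292 = 22.5 mm^2.

292 ± 22.5 mm^2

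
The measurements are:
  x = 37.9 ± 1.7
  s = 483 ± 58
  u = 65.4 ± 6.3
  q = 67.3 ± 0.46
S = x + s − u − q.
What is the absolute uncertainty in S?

58.4

Each term contributes (cᵢ δxᵢ)² to (δS)²:
  (δx)² = 2.89;  (δs)² = 3360;  (δu)² = 39.7;  (δq)² = 0.212
δS = √(3410) = 58.4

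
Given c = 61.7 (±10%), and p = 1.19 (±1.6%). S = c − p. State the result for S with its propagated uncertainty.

S is a linear combination, so absolute uncertainties add in quadrature:
  (δc)² = 38.1;  (δp)² = 0.000363
δS = √(38.1) = 6.17
S = 60.5.

60.5 ± 6.17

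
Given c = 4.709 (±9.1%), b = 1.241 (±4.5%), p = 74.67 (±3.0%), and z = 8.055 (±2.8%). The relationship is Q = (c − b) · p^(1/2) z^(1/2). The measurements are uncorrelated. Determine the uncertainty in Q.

10.7

Let u = c − b = 3.468. δu = √(δc² + δb²) = √(0.184 + 0.00312) = 0.432, so δu/u = 0.125.
Q is then a monomial in u, p, z:
δQ/Q = √((δu/u)² + (½·δp/p)² + (½·δz/z)²) = √(0.0155 + 0.000225 + 0.000196) = 0.126
Q = 85.05, so δQ = 0.126 × 85.05 = 10.7.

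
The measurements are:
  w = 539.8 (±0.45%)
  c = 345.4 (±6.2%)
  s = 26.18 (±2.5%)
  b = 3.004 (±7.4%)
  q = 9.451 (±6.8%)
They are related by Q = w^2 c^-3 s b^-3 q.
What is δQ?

Relative error in a monomial: (δQ/Q)² = Σ (nᵢ · δxᵢ/xᵢ)².
  (2·δw/w)² = (2×0.00450)² = 8.1e-05;  (-3·δc/c)² = (-3×0.0620)² = 0.0346;  (1·δs/s)² = (1×0.0250)² = 0.000625;  (-3·δb/b)² = (-3×0.0740)² = 0.0493;  (1·δq/q)² = (1×0.0680)² = 0.00462
δQ/Q = √(0.0892) = 0.299
Q = 0.06454, so δQ = 0.299 × 0.06454 = 0.0193.

0.0193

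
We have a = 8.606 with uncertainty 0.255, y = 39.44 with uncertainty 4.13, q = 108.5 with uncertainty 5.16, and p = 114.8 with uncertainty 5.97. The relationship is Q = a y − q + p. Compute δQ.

37.8

Let w = a·y = 339.4. δw/w = √((1·δa/a)² + (1·δy/y)²) = √(0.000878 + 0.0110) = 0.109, so δw = 36.9.
Q = w − q + p: δQ = √(δw² + δq² + δp²) = √(1360 + 26.6 + 35.6) = 37.8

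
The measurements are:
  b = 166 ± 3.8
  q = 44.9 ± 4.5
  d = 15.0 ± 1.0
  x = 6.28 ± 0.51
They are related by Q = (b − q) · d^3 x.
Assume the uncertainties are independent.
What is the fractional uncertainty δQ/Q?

Let u = b − q = 121. δu = √(δb² + δq²) = √(14.4 + 20.2) = 5.89, so δu/u = 0.0486.
Q is then a monomial in u, d, x:
δQ/Q = √((δu/u)² + (3·δd/d)² + (1·δx/x)²) = √(0.00237 + 0.0400 + 0.00660) = 0.221

0.221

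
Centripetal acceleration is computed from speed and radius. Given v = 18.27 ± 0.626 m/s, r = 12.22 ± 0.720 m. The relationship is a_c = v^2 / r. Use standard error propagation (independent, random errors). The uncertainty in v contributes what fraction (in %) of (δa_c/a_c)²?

57.5%

(δa_c/a_c)² = (2·δv/v)² + (-1·δr/r)²
  v term: (2×0.0343)² = 0.00470
  r term: (-1×0.0589)² = 0.00347
Total = 0.00817. Share from v = 0.00470/0.00817 = 0.575.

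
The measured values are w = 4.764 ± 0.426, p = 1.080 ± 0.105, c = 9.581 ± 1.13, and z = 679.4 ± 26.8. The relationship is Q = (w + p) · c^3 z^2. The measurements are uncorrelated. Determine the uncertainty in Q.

Let u = w + p = 5.844. δu = √(δw² + δp²) = √(0.181 + 0.0110) = 0.439, so δu/u = 0.0751.
Q is then a monomial in u, c, z:
δQ/Q = √((δu/u)² + (3·δc/c)² + (2·δz/z)²) = √(0.00564 + 0.125 + 0.00622) = 0.370
Q = 2.372e+09, so δQ = 0.370 × 2.372e+09 = 8.78e+08.

8.78e+08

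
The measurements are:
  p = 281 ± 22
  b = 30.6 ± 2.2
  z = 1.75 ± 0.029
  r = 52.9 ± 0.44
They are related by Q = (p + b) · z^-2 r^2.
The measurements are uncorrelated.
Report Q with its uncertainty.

Let u = p + b = 312. δu = √(δp² + δb²) = √(484 + 4.84) = 22.1, so δu/u = 0.0710.
Q is then a monomial in u, z, r:
δQ/Q = √((δu/u)² + (-2·δz/z)² + (2·δr/r)²) = √(0.00503 + 0.00110 + 0.000277) = 0.0801
Q = 2.85e+05, so δQ = 0.0801 × 2.85e+05 = 22800.

(2.85 ± 0.228) × 10^5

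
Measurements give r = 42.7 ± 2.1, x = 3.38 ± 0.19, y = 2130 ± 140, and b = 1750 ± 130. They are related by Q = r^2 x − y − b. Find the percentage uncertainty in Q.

Let p = r^2·x = 6160. δp/p = √((2·δr/r)² + (1·δx/x)²) = √(0.00967 + 0.00316) = 0.113, so δp = 698.
Q = p − y − b: δQ = √(δp² + δy² + δb²) = √(4.87e+05 + 19600 + 16900) = 724
Q = 2280, so δQ/Q = 724/2280 = 0.317.

31.7%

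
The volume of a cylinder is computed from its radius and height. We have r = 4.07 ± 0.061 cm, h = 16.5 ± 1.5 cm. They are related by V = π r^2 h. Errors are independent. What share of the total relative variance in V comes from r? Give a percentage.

9.81%

(δV/V)² = (2·δr/r)² + (1·δh/h)²
  r term: (2×0.0150)² = 0.000899
  h term: (1×0.0909)² = 0.00826
Total = 0.00916. Share from r = 0.000899/0.00916 = 0.0981.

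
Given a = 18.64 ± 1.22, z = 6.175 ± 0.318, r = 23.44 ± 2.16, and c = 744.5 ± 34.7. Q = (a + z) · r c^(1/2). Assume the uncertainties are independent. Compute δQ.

1710

Let u = a + z = 24.82. δu = √(δa² + δz²) = √(1.49 + 0.101) = 1.26, so δu/u = 0.0508.
Q is then a monomial in u, r, c:
δQ/Q = √((δu/u)² + (1·δr/r)² + (½·δc/c)²) = √(0.00258 + 0.00849 + 0.000543) = 0.108
Q = 15870, so δQ = 0.108 × 15870 = 1710.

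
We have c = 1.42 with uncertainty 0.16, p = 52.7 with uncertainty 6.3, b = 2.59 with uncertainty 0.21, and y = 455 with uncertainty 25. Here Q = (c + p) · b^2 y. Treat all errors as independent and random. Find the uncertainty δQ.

Let u = c + p = 54.1. δu = √(δc² + δp²) = √(0.0256 + 39.7) = 6.30, so δu/u = 0.116.
Q is then a monomial in u, b, y:
δQ/Q = √((δu/u)² + (2·δb/b)² + (1·δy/y)²) = √(0.0136 + 0.0263 + 0.00302) = 0.207
Q = 1.65e+05, so δQ = 0.207 × 1.65e+05 = 34200.

34200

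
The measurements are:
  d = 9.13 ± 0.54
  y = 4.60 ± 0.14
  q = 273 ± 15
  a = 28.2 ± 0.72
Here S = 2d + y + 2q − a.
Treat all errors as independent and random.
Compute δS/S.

S is a linear combination, so absolute uncertainties add in quadrature:
  (2·δd)² = 1.17;  (δy)² = 0.0196;  (2·δq)² = 900;  (δa)² = 0.518
δS = √(902) = 30.0
S = 541, so δS/S = 30.0/541 = 0.0555.

0.0555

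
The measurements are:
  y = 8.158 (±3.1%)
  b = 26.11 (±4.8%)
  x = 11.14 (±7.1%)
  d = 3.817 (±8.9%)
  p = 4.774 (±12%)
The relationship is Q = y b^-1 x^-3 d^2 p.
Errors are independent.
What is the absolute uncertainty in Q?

0.00484

Relative error in a monomial: (δQ/Q)² = Σ (nᵢ · δxᵢ/xᵢ)².
  (1·δy/y)² = (1×0.0310)² = 0.000961;  (-1·δb/b)² = (-1×0.0480)² = 0.00230;  (-3·δx/x)² = (-3×0.0710)² = 0.0454;  (2·δd/d)² = (2×0.0890)² = 0.0317;  (1·δp/p)² = (1×0.120)² = 0.0144
δQ/Q = √(0.0947) = 0.308
Q = 0.01572, so δQ = 0.308 × 0.01572 = 0.00484.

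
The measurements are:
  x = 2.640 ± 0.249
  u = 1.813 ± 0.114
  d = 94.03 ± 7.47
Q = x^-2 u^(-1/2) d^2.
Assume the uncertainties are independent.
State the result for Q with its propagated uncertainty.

Relative error in a monomial: (δQ/Q)² = Σ (nᵢ · δxᵢ/xᵢ)².
  (-2·δx/x)² = (-2×0.0943)² = 0.0356;  (−½·δu/u)² = (-0.5×0.0629)² = 0.000988;  (2·δd/d)² = (2×0.0794)² = 0.0252
δQ/Q = √(0.0618) = 0.249
Q = 942.2, so δQ = 0.249 × 942.2 = 234.

942.2 ± 234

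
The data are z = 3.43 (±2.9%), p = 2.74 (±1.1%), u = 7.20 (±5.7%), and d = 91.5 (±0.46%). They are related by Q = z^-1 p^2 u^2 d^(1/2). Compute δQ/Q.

0.120

Q is a product of powers, so relative uncertainties combine in quadrature:
  (-1·δz/z)² = (-1×0.0290)² = 0.000841;  (2·δp/p)² = (2×0.0110)² = 0.000484;  (2·δu/u)² = (2×0.0570)² = 0.0130;  (½·δd/d)² = (0.5×0.00460)² = 5.29e-06
δQ/Q = √(0.0143) = 0.120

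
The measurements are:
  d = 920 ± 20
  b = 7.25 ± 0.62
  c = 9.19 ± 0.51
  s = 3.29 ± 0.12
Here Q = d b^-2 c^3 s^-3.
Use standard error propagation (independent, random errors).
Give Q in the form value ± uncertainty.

381 ± 101

Q is a product of powers, so relative uncertainties combine in quadrature:
  (1·δd/d)² = (1×0.0217)² = 0.000473;  (-2·δb/b)² = (-2×0.0855)² = 0.0293;  (3·δc/c)² = (3×0.0555)² = 0.0277;  (-3·δs/s)² = (-3×0.0365)² = 0.0120
δQ/Q = √(0.0694) = 0.263
Q = 381, so δQ = 0.263 × 381 = 101.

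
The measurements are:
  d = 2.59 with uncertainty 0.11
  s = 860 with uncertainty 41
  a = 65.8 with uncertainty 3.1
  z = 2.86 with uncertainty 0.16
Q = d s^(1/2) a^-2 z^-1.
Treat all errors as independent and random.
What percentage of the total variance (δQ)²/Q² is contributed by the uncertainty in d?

(δQ/Q)² = (1·δd/d)² + (½·δs/s)² + (-2·δa/a)² + (-1·δz/z)²
  d term: (1×0.0425)² = 0.00180
  s term: (0.5×0.0477)² = 0.000568
  a term: (-2×0.0471)² = 0.00888
  z term: (-1×0.0559)² = 0.00313
Total = 0.0144. Share from d = 0.00180/0.0144 = 0.125.

12.5%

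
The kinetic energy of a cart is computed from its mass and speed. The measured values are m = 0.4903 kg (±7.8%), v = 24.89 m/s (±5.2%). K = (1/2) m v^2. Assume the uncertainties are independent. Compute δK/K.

0.130

Relative error in a monomial: (δK/K)² = Σ (nᵢ · δxᵢ/xᵢ)².
  (1·δm/m)² = (1×0.0780)² = 0.00608;  (2·δv/v)² = (2×0.0520)² = 0.0108
δK/K = √(0.0169) = 0.130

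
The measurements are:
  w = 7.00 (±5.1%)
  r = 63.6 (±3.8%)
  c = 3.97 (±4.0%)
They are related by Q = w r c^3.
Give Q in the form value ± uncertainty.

Products/powers → add relative errors in quadrature, weighted by exponent:
  (1·δw/w)² = (1×0.0510)² = 0.00260;  (1·δr/r)² = (1×0.0380)² = 0.00144;  (3·δc/c)² = (3×0.0400)² = 0.0144
δQ/Q = √(0.0184) = 0.136
Q = 27900, so δQ = 0.136 × 27900 = 3780.

27900 ± 3780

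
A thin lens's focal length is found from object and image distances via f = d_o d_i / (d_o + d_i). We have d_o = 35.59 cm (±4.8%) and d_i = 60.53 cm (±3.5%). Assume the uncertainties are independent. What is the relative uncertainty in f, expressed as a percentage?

∂f/∂d_o = (d_i/(d_o+d_i))² = 0.397;  ∂f/∂d_i = (d_o/(d_o+d_i))² = 0.137
δf = √((∂f/∂d_o · δd_o)² + (∂f/∂d_i · δd_i)²) = √(0.459 + 0.0844) = 0.737 cm
f = 22.41 cm, so δf/f = 0.737/22.41 = 0.0329.

3.29%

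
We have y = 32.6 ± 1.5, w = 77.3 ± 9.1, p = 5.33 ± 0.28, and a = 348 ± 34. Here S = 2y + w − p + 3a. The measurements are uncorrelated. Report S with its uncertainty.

1180 ± 102

Sums and differences: (δS)² = Σ (cᵢ δxᵢ)².
  (2·δy)² = 9.00;  (δw)² = 82.8;  (δp)² = 0.0784;  (3·δa)² = 10400
δS = √(10500) = 102
S = 1180.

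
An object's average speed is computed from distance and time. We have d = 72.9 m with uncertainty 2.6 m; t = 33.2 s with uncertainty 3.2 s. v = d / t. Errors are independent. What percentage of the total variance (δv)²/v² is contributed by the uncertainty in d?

12.0%

(δv/v)² = (1·δd/d)² + (-1·δt/t)²
  d term: (1×0.0357)² = 0.00127
  t term: (-1×0.0964)² = 0.00929
Total = 0.0106. Share from d = 0.00127/0.0106 = 0.120.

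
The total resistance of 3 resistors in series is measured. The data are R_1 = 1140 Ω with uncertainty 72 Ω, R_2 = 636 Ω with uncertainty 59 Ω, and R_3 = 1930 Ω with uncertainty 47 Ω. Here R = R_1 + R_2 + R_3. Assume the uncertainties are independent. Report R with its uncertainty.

For a sum/difference, combine absolute errors in quadrature:
  (δR_1)² = 5180;  (δR_2)² = 3480;  (δR_3)² = 2210
δR = √(10900) = 104 Ω
R = 3710 Ω.

3710 ± 104 Ω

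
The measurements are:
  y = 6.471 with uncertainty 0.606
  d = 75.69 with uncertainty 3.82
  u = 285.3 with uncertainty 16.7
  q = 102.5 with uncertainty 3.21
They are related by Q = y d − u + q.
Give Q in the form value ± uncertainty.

Let p = y·d = 489.8. δp/p = √((1·δy/y)² + (1·δd/d)²) = √(0.00877 + 0.00255) = 0.106, so δp = 52.1.
Q = p − u + q: δQ = √(δp² + δu² + δq²) = √(2710 + 279 + 10.3) = 54.8
Q = 307.0.

307.0 ± 54.8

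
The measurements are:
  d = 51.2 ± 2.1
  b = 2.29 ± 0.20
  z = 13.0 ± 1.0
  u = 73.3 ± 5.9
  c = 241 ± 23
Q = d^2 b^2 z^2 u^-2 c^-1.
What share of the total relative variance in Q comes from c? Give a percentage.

(δQ/Q)² = (2·δd/d)² + (2·δb/b)² + (2·δz/z)² + (-2·δu/u)² + (-1·δc/c)²
  d term: (2×0.0410)² = 0.00673
  b term: (2×0.0873)² = 0.0305
  z term: (2×0.0769)² = 0.0237
  u term: (-2×0.0805)² = 0.0259
  c term: (-1×0.0954)² = 0.00911
Total = 0.0959. Share from c = 0.00911/0.0959 = 0.0949.

9.49%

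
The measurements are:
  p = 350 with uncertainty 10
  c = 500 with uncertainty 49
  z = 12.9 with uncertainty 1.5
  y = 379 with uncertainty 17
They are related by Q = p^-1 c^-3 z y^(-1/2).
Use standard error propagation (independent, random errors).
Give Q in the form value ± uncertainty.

(1.51 ± 0.482) × 10^-11

Relative error in a monomial: (δQ/Q)² = Σ (nᵢ · δxᵢ/xᵢ)².
  (-1·δp/p)² = (-1×0.0286)² = 0.000816;  (-3·δc/c)² = (-3×0.0980)² = 0.0864;  (1·δz/z)² = (1×0.116)² = 0.0135;  (−½·δy/y)² = (-0.5×0.0449)² = 0.000503
δQ/Q = √(0.101) = 0.318
Q = 1.51e-11, so δQ = 0.318 × 1.51e-11 = 4.82e-12.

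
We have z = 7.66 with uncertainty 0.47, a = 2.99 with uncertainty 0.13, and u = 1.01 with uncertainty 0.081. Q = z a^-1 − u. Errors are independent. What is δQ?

Let p = z·a^-1 = 2.56. δp/p = √((1·δz/z)² + (-1·δa/a)²) = √(0.00376 + 0.00189) = 0.0752, so δp = 0.193.
Q = p − u: δQ = √(δp² + δu²) = √(0.0371 + 0.00656) = 0.209

0.209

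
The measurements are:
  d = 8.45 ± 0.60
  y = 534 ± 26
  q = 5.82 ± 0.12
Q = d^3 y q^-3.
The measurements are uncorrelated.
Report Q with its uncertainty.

Products/powers → add relative errors in quadrature, weighted by exponent:
  (3·δd/d)² = (3×0.0710)² = 0.0454;  (1·δy/y)² = (1×0.0487)² = 0.00237;  (-3·δq/q)² = (-3×0.0206)² = 0.00383
δQ/Q = √(0.0516) = 0.227
Q = 1630, so δQ = 0.227 × 1630 = 371.

1630 ± 371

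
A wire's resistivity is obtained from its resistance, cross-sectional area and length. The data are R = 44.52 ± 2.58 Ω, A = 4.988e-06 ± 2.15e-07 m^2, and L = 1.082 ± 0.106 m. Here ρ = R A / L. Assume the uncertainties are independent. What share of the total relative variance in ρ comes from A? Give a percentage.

12.5%

(δρ/ρ)² = (1·δR/R)² + (1·δA/A)² + (-1·δL/L)²
  R term: (1×0.0580)² = 0.00336
  A term: (1×0.0431)² = 0.00186
  L term: (-1×0.0980)² = 0.00960
Total = 0.0148. Share from A = 0.00186/0.0148 = 0.125.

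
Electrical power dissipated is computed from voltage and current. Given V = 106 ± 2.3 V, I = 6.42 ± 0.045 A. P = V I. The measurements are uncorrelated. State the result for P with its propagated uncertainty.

Each factor contributes (exponent × relative error)² to (δP/P)²:
  (1·δV/V)² = (1×0.0217)² = 0.000471;  (1·δI/I)² = (1×0.00701)² = 4.91e-05
δP/P = √(0.000520) = 0.0228
P = 681 W, so δP = 0.0228 × 681 = 15.5 W.

681 ± 15.5 W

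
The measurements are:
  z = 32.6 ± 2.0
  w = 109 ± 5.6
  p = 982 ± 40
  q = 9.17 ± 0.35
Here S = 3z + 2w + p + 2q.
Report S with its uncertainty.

1320 ± 42.0

Sums and differences: (δS)² = Σ (cᵢ δxᵢ)².
  (3·δz)² = 36.0;  (2·δw)² = 125;  (δp)² = 1600;  (2·δq)² = 0.490
δS = √(1760) = 42.0
S = 1320.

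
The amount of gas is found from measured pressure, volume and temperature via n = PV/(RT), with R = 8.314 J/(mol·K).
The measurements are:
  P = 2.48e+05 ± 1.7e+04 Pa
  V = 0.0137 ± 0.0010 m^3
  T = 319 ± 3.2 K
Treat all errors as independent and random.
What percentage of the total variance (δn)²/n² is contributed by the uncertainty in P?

(δn/n)² = (1·δP/P)² + (1·δV/V)² + (-1·δT/T)²
  P term: (1×0.0685)² = 0.00470
  V term: (1×0.0730)² = 0.00533
  T term: (-1×0.0100)² = 0.000101
Total = 0.0101. Share from P = 0.00470/0.0101 = 0.464.

46.4%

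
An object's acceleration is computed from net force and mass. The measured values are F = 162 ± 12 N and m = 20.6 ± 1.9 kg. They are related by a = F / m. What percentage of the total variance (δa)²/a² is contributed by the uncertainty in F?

39.2%

(δa/a)² = (1·δF/F)² + (-1·δm/m)²
  F term: (1×0.0741)² = 0.00549
  m term: (-1×0.0922)² = 0.00851
Total = 0.0140. Share from F = 0.00549/0.0140 = 0.392.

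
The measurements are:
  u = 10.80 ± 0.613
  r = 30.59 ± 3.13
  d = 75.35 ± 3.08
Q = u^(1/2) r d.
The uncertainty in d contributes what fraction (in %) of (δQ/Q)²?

12.9%

(δQ/Q)² = (½·δu/u)² + (1·δr/r)² + (1·δd/d)²
  u term: (0.5×0.0568)² = 0.000805
  r term: (1×0.102)² = 0.0105
  d term: (1×0.0409)² = 0.00167
Total = 0.0129. Share from d = 0.00167/0.0129 = 0.129.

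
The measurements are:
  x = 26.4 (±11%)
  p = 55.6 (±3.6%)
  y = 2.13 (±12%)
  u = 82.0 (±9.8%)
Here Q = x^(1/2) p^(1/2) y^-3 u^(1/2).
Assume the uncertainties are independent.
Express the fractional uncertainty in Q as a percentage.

36.8%

Since Q is a product/quotient, work with relative uncertainties:
  (½·δx/x)² = (0.5×0.110)² = 0.00302;  (½·δp/p)² = (0.5×0.0360)² = 0.000324;  (-3·δy/y)² = (-3×0.120)² = 0.130;  (½·δu/u)² = (0.5×0.0980)² = 0.00240
δQ/Q = √(0.135) = 0.368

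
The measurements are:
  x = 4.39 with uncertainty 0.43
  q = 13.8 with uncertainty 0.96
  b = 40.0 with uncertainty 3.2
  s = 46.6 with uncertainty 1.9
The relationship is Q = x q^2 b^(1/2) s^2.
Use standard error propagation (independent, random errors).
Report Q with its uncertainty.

Q is a product of powers, so relative uncertainties combine in quadrature:
  (1·δx/x)² = (1×0.0979)² = 0.00959;  (2·δq/q)² = (2×0.0696)² = 0.0194;  (½·δb/b)² = (0.5×0.0800)² = 0.00160;  (2·δs/s)² = (2×0.0408)² = 0.00665
δQ/Q = √(0.0372) = 0.193
Q = 1.15e+07, so δQ = 0.193 × 1.15e+07 = 2.21e+06.

(1.15 ± 0.221) × 10^7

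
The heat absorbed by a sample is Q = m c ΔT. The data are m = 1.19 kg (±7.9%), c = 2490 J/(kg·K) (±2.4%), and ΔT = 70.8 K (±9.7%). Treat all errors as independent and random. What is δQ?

Each factor contributes (exponent × relative error)² to (δQ/Q)²:
  (1·δm/m)² = (1×0.0790)² = 0.00624;  (1·δc/c)² = (1×0.0240)² = 0.000576;  (1·δΔT/ΔT)² = (1×0.0970)² = 0.00941
δQ/Q = √(0.0162) = 0.127
Q = 2.1e+05 J, so δQ = 0.127 × 2.1e+05 = 26700 J.

26700 J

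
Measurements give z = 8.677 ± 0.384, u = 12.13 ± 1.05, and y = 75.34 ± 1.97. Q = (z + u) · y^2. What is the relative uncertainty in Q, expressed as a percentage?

7.50%

Let w = z + u = 20.81. δw = √(δz² + δu²) = √(0.147 + 1.10) = 1.12, so δw/w = 0.0537.
Q is then a monomial in w, y:
δQ/Q = √((δw/w)² + (2·δy/y)²) = √(0.00289 + 0.00273) = 0.0750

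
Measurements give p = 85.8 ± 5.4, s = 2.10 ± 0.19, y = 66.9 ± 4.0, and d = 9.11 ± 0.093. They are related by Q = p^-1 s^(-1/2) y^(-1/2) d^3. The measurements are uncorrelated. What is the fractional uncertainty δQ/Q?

0.0885

Each factor contributes (exponent × relative error)² to (δQ/Q)²:
  (-1·δp/p)² = (-1×0.0629)² = 0.00396;  (−½·δs/s)² = (-0.5×0.0905)² = 0.00205;  (−½·δy/y)² = (-0.5×0.0598)² = 0.000894;  (3·δd/d)² = (3×0.0102)² = 0.000938
δQ/Q = √(0.00784) = 0.0885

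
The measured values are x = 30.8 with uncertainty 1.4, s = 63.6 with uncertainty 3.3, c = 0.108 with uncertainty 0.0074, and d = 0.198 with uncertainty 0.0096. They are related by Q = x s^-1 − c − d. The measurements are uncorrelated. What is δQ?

0.0355

Let p = x·s^-1 = 0.484. δp/p = √((1·δx/x)² + (-1·δs/s)²) = √(0.00207 + 0.00269) = 0.0690, so δp = 0.0334.
Q = p − c − d: δQ = √(δp² + δc² + δd²) = √(0.00112 + 5.48e-05 + 9.22e-05) = 0.0355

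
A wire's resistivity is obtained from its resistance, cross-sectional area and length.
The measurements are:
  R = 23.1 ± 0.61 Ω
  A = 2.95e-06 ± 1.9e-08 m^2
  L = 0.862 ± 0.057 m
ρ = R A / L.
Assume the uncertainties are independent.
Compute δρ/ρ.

ρ is a product of powers, so relative uncertainties combine in quadrature:
  (1·δR/R)² = (1×0.0264)² = 0.000697;  (1·δA/A)² = (1×0.00644)² = 4.15e-05;  (-1·δL/L)² = (-1×0.0661)² = 0.00437
δρ/ρ = √(0.00511) = 0.0715

0.0715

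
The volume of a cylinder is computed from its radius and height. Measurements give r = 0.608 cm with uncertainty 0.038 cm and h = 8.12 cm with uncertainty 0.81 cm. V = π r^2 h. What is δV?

1.51 cm^3

Each factor contributes (exponent × relative error)² to (δV/V)²:
  (2·δr/r)² = (2×0.0625)² = 0.0156;  (1·δh/h)² = (1×0.0998)² = 0.00995
δV/V = √(0.0256) = 0.160
V = 9.43 cm^3, so δV = 0.160 × 9.43 = 1.51 cm^3.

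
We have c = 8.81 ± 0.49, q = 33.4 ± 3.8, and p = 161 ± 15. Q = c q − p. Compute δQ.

Let w = c·q = 294. δw/w = √((1·δc/c)² + (1·δq/q)²) = √(0.00309 + 0.0129) = 0.127, so δw = 37.3.
Q = w − p: δQ = √(δw² + δp²) = √(1390 + 225) = 40.2

40.2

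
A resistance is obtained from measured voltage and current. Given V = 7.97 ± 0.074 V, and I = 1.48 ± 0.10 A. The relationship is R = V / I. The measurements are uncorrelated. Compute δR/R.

0.0682

For a monomial R ∝ V, I^-1, fractional errors add in quadrature:
  (1·δV/V)² = (1×0.00928)² = 8.62e-05;  (-1·δI/I)² = (-1×0.0676)² = 0.00457
δR/R = √(0.00465) = 0.0682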